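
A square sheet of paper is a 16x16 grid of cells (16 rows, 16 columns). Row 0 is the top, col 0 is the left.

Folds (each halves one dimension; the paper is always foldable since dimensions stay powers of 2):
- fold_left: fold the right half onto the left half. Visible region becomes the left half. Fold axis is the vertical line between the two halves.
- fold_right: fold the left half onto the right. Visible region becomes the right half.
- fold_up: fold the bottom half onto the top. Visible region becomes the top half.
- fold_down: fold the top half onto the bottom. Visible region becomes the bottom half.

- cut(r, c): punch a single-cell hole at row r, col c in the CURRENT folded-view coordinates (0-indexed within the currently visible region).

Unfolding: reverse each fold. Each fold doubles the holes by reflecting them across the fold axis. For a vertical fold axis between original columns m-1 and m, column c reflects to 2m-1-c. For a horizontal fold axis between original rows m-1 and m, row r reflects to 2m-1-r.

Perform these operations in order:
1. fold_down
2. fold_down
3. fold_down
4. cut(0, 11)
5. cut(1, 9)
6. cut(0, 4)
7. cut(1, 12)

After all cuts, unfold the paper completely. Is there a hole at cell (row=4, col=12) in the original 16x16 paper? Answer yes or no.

Answer: yes

Derivation:
Op 1 fold_down: fold axis h@8; visible region now rows[8,16) x cols[0,16) = 8x16
Op 2 fold_down: fold axis h@12; visible region now rows[12,16) x cols[0,16) = 4x16
Op 3 fold_down: fold axis h@14; visible region now rows[14,16) x cols[0,16) = 2x16
Op 4 cut(0, 11): punch at orig (14,11); cuts so far [(14, 11)]; region rows[14,16) x cols[0,16) = 2x16
Op 5 cut(1, 9): punch at orig (15,9); cuts so far [(14, 11), (15, 9)]; region rows[14,16) x cols[0,16) = 2x16
Op 6 cut(0, 4): punch at orig (14,4); cuts so far [(14, 4), (14, 11), (15, 9)]; region rows[14,16) x cols[0,16) = 2x16
Op 7 cut(1, 12): punch at orig (15,12); cuts so far [(14, 4), (14, 11), (15, 9), (15, 12)]; region rows[14,16) x cols[0,16) = 2x16
Unfold 1 (reflect across h@14): 8 holes -> [(12, 9), (12, 12), (13, 4), (13, 11), (14, 4), (14, 11), (15, 9), (15, 12)]
Unfold 2 (reflect across h@12): 16 holes -> [(8, 9), (8, 12), (9, 4), (9, 11), (10, 4), (10, 11), (11, 9), (11, 12), (12, 9), (12, 12), (13, 4), (13, 11), (14, 4), (14, 11), (15, 9), (15, 12)]
Unfold 3 (reflect across h@8): 32 holes -> [(0, 9), (0, 12), (1, 4), (1, 11), (2, 4), (2, 11), (3, 9), (3, 12), (4, 9), (4, 12), (5, 4), (5, 11), (6, 4), (6, 11), (7, 9), (7, 12), (8, 9), (8, 12), (9, 4), (9, 11), (10, 4), (10, 11), (11, 9), (11, 12), (12, 9), (12, 12), (13, 4), (13, 11), (14, 4), (14, 11), (15, 9), (15, 12)]
Holes: [(0, 9), (0, 12), (1, 4), (1, 11), (2, 4), (2, 11), (3, 9), (3, 12), (4, 9), (4, 12), (5, 4), (5, 11), (6, 4), (6, 11), (7, 9), (7, 12), (8, 9), (8, 12), (9, 4), (9, 11), (10, 4), (10, 11), (11, 9), (11, 12), (12, 9), (12, 12), (13, 4), (13, 11), (14, 4), (14, 11), (15, 9), (15, 12)]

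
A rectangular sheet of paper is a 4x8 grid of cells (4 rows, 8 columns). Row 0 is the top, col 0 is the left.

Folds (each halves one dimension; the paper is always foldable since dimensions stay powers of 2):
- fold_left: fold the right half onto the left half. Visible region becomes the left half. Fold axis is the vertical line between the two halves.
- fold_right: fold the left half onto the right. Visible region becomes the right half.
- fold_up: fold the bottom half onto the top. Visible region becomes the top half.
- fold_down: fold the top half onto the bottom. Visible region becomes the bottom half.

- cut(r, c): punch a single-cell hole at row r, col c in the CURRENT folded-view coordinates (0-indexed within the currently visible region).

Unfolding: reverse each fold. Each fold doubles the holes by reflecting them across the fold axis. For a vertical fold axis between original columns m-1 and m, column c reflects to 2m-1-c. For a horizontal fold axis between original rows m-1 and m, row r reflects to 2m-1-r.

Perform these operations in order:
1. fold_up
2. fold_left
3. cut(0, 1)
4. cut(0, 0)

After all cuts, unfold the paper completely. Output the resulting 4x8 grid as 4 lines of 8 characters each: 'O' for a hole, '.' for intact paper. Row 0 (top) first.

Answer: OO....OO
........
........
OO....OO

Derivation:
Op 1 fold_up: fold axis h@2; visible region now rows[0,2) x cols[0,8) = 2x8
Op 2 fold_left: fold axis v@4; visible region now rows[0,2) x cols[0,4) = 2x4
Op 3 cut(0, 1): punch at orig (0,1); cuts so far [(0, 1)]; region rows[0,2) x cols[0,4) = 2x4
Op 4 cut(0, 0): punch at orig (0,0); cuts so far [(0, 0), (0, 1)]; region rows[0,2) x cols[0,4) = 2x4
Unfold 1 (reflect across v@4): 4 holes -> [(0, 0), (0, 1), (0, 6), (0, 7)]
Unfold 2 (reflect across h@2): 8 holes -> [(0, 0), (0, 1), (0, 6), (0, 7), (3, 0), (3, 1), (3, 6), (3, 7)]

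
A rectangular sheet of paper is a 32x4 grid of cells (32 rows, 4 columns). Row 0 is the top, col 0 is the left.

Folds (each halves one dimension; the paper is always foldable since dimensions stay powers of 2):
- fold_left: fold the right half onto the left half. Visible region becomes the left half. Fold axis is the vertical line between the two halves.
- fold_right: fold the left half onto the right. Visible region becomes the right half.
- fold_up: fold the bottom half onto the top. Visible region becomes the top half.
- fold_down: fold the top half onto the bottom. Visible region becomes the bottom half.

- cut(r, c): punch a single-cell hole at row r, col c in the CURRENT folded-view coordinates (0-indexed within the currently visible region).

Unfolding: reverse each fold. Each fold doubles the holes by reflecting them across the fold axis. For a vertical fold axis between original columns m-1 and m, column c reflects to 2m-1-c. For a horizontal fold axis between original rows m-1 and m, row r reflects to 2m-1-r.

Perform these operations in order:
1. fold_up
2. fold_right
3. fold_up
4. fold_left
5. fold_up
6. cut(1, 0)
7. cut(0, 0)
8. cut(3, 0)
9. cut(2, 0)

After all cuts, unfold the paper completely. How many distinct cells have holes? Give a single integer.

Answer: 128

Derivation:
Op 1 fold_up: fold axis h@16; visible region now rows[0,16) x cols[0,4) = 16x4
Op 2 fold_right: fold axis v@2; visible region now rows[0,16) x cols[2,4) = 16x2
Op 3 fold_up: fold axis h@8; visible region now rows[0,8) x cols[2,4) = 8x2
Op 4 fold_left: fold axis v@3; visible region now rows[0,8) x cols[2,3) = 8x1
Op 5 fold_up: fold axis h@4; visible region now rows[0,4) x cols[2,3) = 4x1
Op 6 cut(1, 0): punch at orig (1,2); cuts so far [(1, 2)]; region rows[0,4) x cols[2,3) = 4x1
Op 7 cut(0, 0): punch at orig (0,2); cuts so far [(0, 2), (1, 2)]; region rows[0,4) x cols[2,3) = 4x1
Op 8 cut(3, 0): punch at orig (3,2); cuts so far [(0, 2), (1, 2), (3, 2)]; region rows[0,4) x cols[2,3) = 4x1
Op 9 cut(2, 0): punch at orig (2,2); cuts so far [(0, 2), (1, 2), (2, 2), (3, 2)]; region rows[0,4) x cols[2,3) = 4x1
Unfold 1 (reflect across h@4): 8 holes -> [(0, 2), (1, 2), (2, 2), (3, 2), (4, 2), (5, 2), (6, 2), (7, 2)]
Unfold 2 (reflect across v@3): 16 holes -> [(0, 2), (0, 3), (1, 2), (1, 3), (2, 2), (2, 3), (3, 2), (3, 3), (4, 2), (4, 3), (5, 2), (5, 3), (6, 2), (6, 3), (7, 2), (7, 3)]
Unfold 3 (reflect across h@8): 32 holes -> [(0, 2), (0, 3), (1, 2), (1, 3), (2, 2), (2, 3), (3, 2), (3, 3), (4, 2), (4, 3), (5, 2), (5, 3), (6, 2), (6, 3), (7, 2), (7, 3), (8, 2), (8, 3), (9, 2), (9, 3), (10, 2), (10, 3), (11, 2), (11, 3), (12, 2), (12, 3), (13, 2), (13, 3), (14, 2), (14, 3), (15, 2), (15, 3)]
Unfold 4 (reflect across v@2): 64 holes -> [(0, 0), (0, 1), (0, 2), (0, 3), (1, 0), (1, 1), (1, 2), (1, 3), (2, 0), (2, 1), (2, 2), (2, 3), (3, 0), (3, 1), (3, 2), (3, 3), (4, 0), (4, 1), (4, 2), (4, 3), (5, 0), (5, 1), (5, 2), (5, 3), (6, 0), (6, 1), (6, 2), (6, 3), (7, 0), (7, 1), (7, 2), (7, 3), (8, 0), (8, 1), (8, 2), (8, 3), (9, 0), (9, 1), (9, 2), (9, 3), (10, 0), (10, 1), (10, 2), (10, 3), (11, 0), (11, 1), (11, 2), (11, 3), (12, 0), (12, 1), (12, 2), (12, 3), (13, 0), (13, 1), (13, 2), (13, 3), (14, 0), (14, 1), (14, 2), (14, 3), (15, 0), (15, 1), (15, 2), (15, 3)]
Unfold 5 (reflect across h@16): 128 holes -> [(0, 0), (0, 1), (0, 2), (0, 3), (1, 0), (1, 1), (1, 2), (1, 3), (2, 0), (2, 1), (2, 2), (2, 3), (3, 0), (3, 1), (3, 2), (3, 3), (4, 0), (4, 1), (4, 2), (4, 3), (5, 0), (5, 1), (5, 2), (5, 3), (6, 0), (6, 1), (6, 2), (6, 3), (7, 0), (7, 1), (7, 2), (7, 3), (8, 0), (8, 1), (8, 2), (8, 3), (9, 0), (9, 1), (9, 2), (9, 3), (10, 0), (10, 1), (10, 2), (10, 3), (11, 0), (11, 1), (11, 2), (11, 3), (12, 0), (12, 1), (12, 2), (12, 3), (13, 0), (13, 1), (13, 2), (13, 3), (14, 0), (14, 1), (14, 2), (14, 3), (15, 0), (15, 1), (15, 2), (15, 3), (16, 0), (16, 1), (16, 2), (16, 3), (17, 0), (17, 1), (17, 2), (17, 3), (18, 0), (18, 1), (18, 2), (18, 3), (19, 0), (19, 1), (19, 2), (19, 3), (20, 0), (20, 1), (20, 2), (20, 3), (21, 0), (21, 1), (21, 2), (21, 3), (22, 0), (22, 1), (22, 2), (22, 3), (23, 0), (23, 1), (23, 2), (23, 3), (24, 0), (24, 1), (24, 2), (24, 3), (25, 0), (25, 1), (25, 2), (25, 3), (26, 0), (26, 1), (26, 2), (26, 3), (27, 0), (27, 1), (27, 2), (27, 3), (28, 0), (28, 1), (28, 2), (28, 3), (29, 0), (29, 1), (29, 2), (29, 3), (30, 0), (30, 1), (30, 2), (30, 3), (31, 0), (31, 1), (31, 2), (31, 3)]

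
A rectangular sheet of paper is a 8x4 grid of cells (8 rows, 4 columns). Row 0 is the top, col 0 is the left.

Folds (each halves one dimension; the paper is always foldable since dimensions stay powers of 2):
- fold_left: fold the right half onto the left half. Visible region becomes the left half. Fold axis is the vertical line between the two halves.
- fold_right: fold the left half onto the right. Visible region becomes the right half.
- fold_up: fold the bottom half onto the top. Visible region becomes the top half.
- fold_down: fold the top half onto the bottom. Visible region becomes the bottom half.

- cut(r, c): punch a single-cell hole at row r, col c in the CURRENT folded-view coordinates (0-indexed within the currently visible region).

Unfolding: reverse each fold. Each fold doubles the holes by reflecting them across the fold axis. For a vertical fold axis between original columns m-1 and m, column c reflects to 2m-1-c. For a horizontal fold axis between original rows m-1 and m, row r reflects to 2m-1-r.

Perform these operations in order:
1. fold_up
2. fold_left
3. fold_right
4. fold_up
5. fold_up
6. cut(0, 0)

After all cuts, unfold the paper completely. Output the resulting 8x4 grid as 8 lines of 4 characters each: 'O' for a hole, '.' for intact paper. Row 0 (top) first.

Op 1 fold_up: fold axis h@4; visible region now rows[0,4) x cols[0,4) = 4x4
Op 2 fold_left: fold axis v@2; visible region now rows[0,4) x cols[0,2) = 4x2
Op 3 fold_right: fold axis v@1; visible region now rows[0,4) x cols[1,2) = 4x1
Op 4 fold_up: fold axis h@2; visible region now rows[0,2) x cols[1,2) = 2x1
Op 5 fold_up: fold axis h@1; visible region now rows[0,1) x cols[1,2) = 1x1
Op 6 cut(0, 0): punch at orig (0,1); cuts so far [(0, 1)]; region rows[0,1) x cols[1,2) = 1x1
Unfold 1 (reflect across h@1): 2 holes -> [(0, 1), (1, 1)]
Unfold 2 (reflect across h@2): 4 holes -> [(0, 1), (1, 1), (2, 1), (3, 1)]
Unfold 3 (reflect across v@1): 8 holes -> [(0, 0), (0, 1), (1, 0), (1, 1), (2, 0), (2, 1), (3, 0), (3, 1)]
Unfold 4 (reflect across v@2): 16 holes -> [(0, 0), (0, 1), (0, 2), (0, 3), (1, 0), (1, 1), (1, 2), (1, 3), (2, 0), (2, 1), (2, 2), (2, 3), (3, 0), (3, 1), (3, 2), (3, 3)]
Unfold 5 (reflect across h@4): 32 holes -> [(0, 0), (0, 1), (0, 2), (0, 3), (1, 0), (1, 1), (1, 2), (1, 3), (2, 0), (2, 1), (2, 2), (2, 3), (3, 0), (3, 1), (3, 2), (3, 3), (4, 0), (4, 1), (4, 2), (4, 3), (5, 0), (5, 1), (5, 2), (5, 3), (6, 0), (6, 1), (6, 2), (6, 3), (7, 0), (7, 1), (7, 2), (7, 3)]

Answer: OOOO
OOOO
OOOO
OOOO
OOOO
OOOO
OOOO
OOOO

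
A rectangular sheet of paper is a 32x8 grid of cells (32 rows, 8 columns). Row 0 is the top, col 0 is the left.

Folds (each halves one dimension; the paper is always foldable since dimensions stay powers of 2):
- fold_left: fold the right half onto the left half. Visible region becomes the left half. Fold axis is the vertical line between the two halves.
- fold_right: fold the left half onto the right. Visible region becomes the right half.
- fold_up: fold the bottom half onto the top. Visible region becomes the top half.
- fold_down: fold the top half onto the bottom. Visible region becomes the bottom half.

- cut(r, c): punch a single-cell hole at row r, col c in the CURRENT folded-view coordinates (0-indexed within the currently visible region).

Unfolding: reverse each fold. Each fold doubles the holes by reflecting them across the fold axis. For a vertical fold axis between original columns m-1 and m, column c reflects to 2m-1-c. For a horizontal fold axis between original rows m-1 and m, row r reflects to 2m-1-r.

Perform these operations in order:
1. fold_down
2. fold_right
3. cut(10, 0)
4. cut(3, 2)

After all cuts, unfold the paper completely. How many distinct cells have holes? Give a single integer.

Op 1 fold_down: fold axis h@16; visible region now rows[16,32) x cols[0,8) = 16x8
Op 2 fold_right: fold axis v@4; visible region now rows[16,32) x cols[4,8) = 16x4
Op 3 cut(10, 0): punch at orig (26,4); cuts so far [(26, 4)]; region rows[16,32) x cols[4,8) = 16x4
Op 4 cut(3, 2): punch at orig (19,6); cuts so far [(19, 6), (26, 4)]; region rows[16,32) x cols[4,8) = 16x4
Unfold 1 (reflect across v@4): 4 holes -> [(19, 1), (19, 6), (26, 3), (26, 4)]
Unfold 2 (reflect across h@16): 8 holes -> [(5, 3), (5, 4), (12, 1), (12, 6), (19, 1), (19, 6), (26, 3), (26, 4)]

Answer: 8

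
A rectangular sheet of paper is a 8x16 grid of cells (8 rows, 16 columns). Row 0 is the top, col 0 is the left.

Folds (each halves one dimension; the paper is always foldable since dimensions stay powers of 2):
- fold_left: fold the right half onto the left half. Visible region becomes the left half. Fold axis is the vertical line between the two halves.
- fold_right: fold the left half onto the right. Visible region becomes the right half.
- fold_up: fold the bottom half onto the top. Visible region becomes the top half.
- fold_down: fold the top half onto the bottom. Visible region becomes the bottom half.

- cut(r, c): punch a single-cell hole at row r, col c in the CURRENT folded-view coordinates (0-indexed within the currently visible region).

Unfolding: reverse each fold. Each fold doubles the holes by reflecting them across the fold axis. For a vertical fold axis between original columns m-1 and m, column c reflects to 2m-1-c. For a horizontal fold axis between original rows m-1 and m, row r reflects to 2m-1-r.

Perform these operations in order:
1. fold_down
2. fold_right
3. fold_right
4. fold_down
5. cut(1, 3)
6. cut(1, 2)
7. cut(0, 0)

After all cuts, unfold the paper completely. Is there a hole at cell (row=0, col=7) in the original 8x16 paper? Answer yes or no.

Answer: yes

Derivation:
Op 1 fold_down: fold axis h@4; visible region now rows[4,8) x cols[0,16) = 4x16
Op 2 fold_right: fold axis v@8; visible region now rows[4,8) x cols[8,16) = 4x8
Op 3 fold_right: fold axis v@12; visible region now rows[4,8) x cols[12,16) = 4x4
Op 4 fold_down: fold axis h@6; visible region now rows[6,8) x cols[12,16) = 2x4
Op 5 cut(1, 3): punch at orig (7,15); cuts so far [(7, 15)]; region rows[6,8) x cols[12,16) = 2x4
Op 6 cut(1, 2): punch at orig (7,14); cuts so far [(7, 14), (7, 15)]; region rows[6,8) x cols[12,16) = 2x4
Op 7 cut(0, 0): punch at orig (6,12); cuts so far [(6, 12), (7, 14), (7, 15)]; region rows[6,8) x cols[12,16) = 2x4
Unfold 1 (reflect across h@6): 6 holes -> [(4, 14), (4, 15), (5, 12), (6, 12), (7, 14), (7, 15)]
Unfold 2 (reflect across v@12): 12 holes -> [(4, 8), (4, 9), (4, 14), (4, 15), (5, 11), (5, 12), (6, 11), (6, 12), (7, 8), (7, 9), (7, 14), (7, 15)]
Unfold 3 (reflect across v@8): 24 holes -> [(4, 0), (4, 1), (4, 6), (4, 7), (4, 8), (4, 9), (4, 14), (4, 15), (5, 3), (5, 4), (5, 11), (5, 12), (6, 3), (6, 4), (6, 11), (6, 12), (7, 0), (7, 1), (7, 6), (7, 7), (7, 8), (7, 9), (7, 14), (7, 15)]
Unfold 4 (reflect across h@4): 48 holes -> [(0, 0), (0, 1), (0, 6), (0, 7), (0, 8), (0, 9), (0, 14), (0, 15), (1, 3), (1, 4), (1, 11), (1, 12), (2, 3), (2, 4), (2, 11), (2, 12), (3, 0), (3, 1), (3, 6), (3, 7), (3, 8), (3, 9), (3, 14), (3, 15), (4, 0), (4, 1), (4, 6), (4, 7), (4, 8), (4, 9), (4, 14), (4, 15), (5, 3), (5, 4), (5, 11), (5, 12), (6, 3), (6, 4), (6, 11), (6, 12), (7, 0), (7, 1), (7, 6), (7, 7), (7, 8), (7, 9), (7, 14), (7, 15)]
Holes: [(0, 0), (0, 1), (0, 6), (0, 7), (0, 8), (0, 9), (0, 14), (0, 15), (1, 3), (1, 4), (1, 11), (1, 12), (2, 3), (2, 4), (2, 11), (2, 12), (3, 0), (3, 1), (3, 6), (3, 7), (3, 8), (3, 9), (3, 14), (3, 15), (4, 0), (4, 1), (4, 6), (4, 7), (4, 8), (4, 9), (4, 14), (4, 15), (5, 3), (5, 4), (5, 11), (5, 12), (6, 3), (6, 4), (6, 11), (6, 12), (7, 0), (7, 1), (7, 6), (7, 7), (7, 8), (7, 9), (7, 14), (7, 15)]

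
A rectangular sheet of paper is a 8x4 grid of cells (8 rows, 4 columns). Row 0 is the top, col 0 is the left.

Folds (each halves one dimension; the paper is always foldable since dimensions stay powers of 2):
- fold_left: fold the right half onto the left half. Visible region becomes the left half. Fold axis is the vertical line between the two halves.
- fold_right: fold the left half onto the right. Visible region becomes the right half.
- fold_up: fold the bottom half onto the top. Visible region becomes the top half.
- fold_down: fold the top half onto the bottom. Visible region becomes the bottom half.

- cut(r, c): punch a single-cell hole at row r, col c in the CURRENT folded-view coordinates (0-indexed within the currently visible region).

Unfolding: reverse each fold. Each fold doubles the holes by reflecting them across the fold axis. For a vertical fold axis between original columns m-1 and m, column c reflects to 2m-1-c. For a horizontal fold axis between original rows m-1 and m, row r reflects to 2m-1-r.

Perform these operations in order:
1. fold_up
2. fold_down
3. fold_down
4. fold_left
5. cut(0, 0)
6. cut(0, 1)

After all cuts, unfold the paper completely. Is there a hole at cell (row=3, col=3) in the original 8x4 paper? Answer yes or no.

Op 1 fold_up: fold axis h@4; visible region now rows[0,4) x cols[0,4) = 4x4
Op 2 fold_down: fold axis h@2; visible region now rows[2,4) x cols[0,4) = 2x4
Op 3 fold_down: fold axis h@3; visible region now rows[3,4) x cols[0,4) = 1x4
Op 4 fold_left: fold axis v@2; visible region now rows[3,4) x cols[0,2) = 1x2
Op 5 cut(0, 0): punch at orig (3,0); cuts so far [(3, 0)]; region rows[3,4) x cols[0,2) = 1x2
Op 6 cut(0, 1): punch at orig (3,1); cuts so far [(3, 0), (3, 1)]; region rows[3,4) x cols[0,2) = 1x2
Unfold 1 (reflect across v@2): 4 holes -> [(3, 0), (3, 1), (3, 2), (3, 3)]
Unfold 2 (reflect across h@3): 8 holes -> [(2, 0), (2, 1), (2, 2), (2, 3), (3, 0), (3, 1), (3, 2), (3, 3)]
Unfold 3 (reflect across h@2): 16 holes -> [(0, 0), (0, 1), (0, 2), (0, 3), (1, 0), (1, 1), (1, 2), (1, 3), (2, 0), (2, 1), (2, 2), (2, 3), (3, 0), (3, 1), (3, 2), (3, 3)]
Unfold 4 (reflect across h@4): 32 holes -> [(0, 0), (0, 1), (0, 2), (0, 3), (1, 0), (1, 1), (1, 2), (1, 3), (2, 0), (2, 1), (2, 2), (2, 3), (3, 0), (3, 1), (3, 2), (3, 3), (4, 0), (4, 1), (4, 2), (4, 3), (5, 0), (5, 1), (5, 2), (5, 3), (6, 0), (6, 1), (6, 2), (6, 3), (7, 0), (7, 1), (7, 2), (7, 3)]
Holes: [(0, 0), (0, 1), (0, 2), (0, 3), (1, 0), (1, 1), (1, 2), (1, 3), (2, 0), (2, 1), (2, 2), (2, 3), (3, 0), (3, 1), (3, 2), (3, 3), (4, 0), (4, 1), (4, 2), (4, 3), (5, 0), (5, 1), (5, 2), (5, 3), (6, 0), (6, 1), (6, 2), (6, 3), (7, 0), (7, 1), (7, 2), (7, 3)]

Answer: yes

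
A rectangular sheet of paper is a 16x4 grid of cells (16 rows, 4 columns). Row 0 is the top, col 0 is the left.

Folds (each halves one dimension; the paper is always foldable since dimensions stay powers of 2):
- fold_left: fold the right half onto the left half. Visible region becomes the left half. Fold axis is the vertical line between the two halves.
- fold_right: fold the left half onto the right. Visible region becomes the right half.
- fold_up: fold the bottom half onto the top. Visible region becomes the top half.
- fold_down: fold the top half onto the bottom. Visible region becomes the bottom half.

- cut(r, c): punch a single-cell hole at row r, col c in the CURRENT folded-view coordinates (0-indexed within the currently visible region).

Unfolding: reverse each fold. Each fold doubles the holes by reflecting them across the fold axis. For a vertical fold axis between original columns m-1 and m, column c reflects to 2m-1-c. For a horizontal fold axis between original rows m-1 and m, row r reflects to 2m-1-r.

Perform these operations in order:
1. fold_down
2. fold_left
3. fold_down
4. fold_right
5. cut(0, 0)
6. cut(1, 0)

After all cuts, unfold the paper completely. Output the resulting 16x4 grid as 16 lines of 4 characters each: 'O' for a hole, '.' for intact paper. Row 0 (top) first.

Answer: ....
....
OOOO
OOOO
OOOO
OOOO
....
....
....
....
OOOO
OOOO
OOOO
OOOO
....
....

Derivation:
Op 1 fold_down: fold axis h@8; visible region now rows[8,16) x cols[0,4) = 8x4
Op 2 fold_left: fold axis v@2; visible region now rows[8,16) x cols[0,2) = 8x2
Op 3 fold_down: fold axis h@12; visible region now rows[12,16) x cols[0,2) = 4x2
Op 4 fold_right: fold axis v@1; visible region now rows[12,16) x cols[1,2) = 4x1
Op 5 cut(0, 0): punch at orig (12,1); cuts so far [(12, 1)]; region rows[12,16) x cols[1,2) = 4x1
Op 6 cut(1, 0): punch at orig (13,1); cuts so far [(12, 1), (13, 1)]; region rows[12,16) x cols[1,2) = 4x1
Unfold 1 (reflect across v@1): 4 holes -> [(12, 0), (12, 1), (13, 0), (13, 1)]
Unfold 2 (reflect across h@12): 8 holes -> [(10, 0), (10, 1), (11, 0), (11, 1), (12, 0), (12, 1), (13, 0), (13, 1)]
Unfold 3 (reflect across v@2): 16 holes -> [(10, 0), (10, 1), (10, 2), (10, 3), (11, 0), (11, 1), (11, 2), (11, 3), (12, 0), (12, 1), (12, 2), (12, 3), (13, 0), (13, 1), (13, 2), (13, 3)]
Unfold 4 (reflect across h@8): 32 holes -> [(2, 0), (2, 1), (2, 2), (2, 3), (3, 0), (3, 1), (3, 2), (3, 3), (4, 0), (4, 1), (4, 2), (4, 3), (5, 0), (5, 1), (5, 2), (5, 3), (10, 0), (10, 1), (10, 2), (10, 3), (11, 0), (11, 1), (11, 2), (11, 3), (12, 0), (12, 1), (12, 2), (12, 3), (13, 0), (13, 1), (13, 2), (13, 3)]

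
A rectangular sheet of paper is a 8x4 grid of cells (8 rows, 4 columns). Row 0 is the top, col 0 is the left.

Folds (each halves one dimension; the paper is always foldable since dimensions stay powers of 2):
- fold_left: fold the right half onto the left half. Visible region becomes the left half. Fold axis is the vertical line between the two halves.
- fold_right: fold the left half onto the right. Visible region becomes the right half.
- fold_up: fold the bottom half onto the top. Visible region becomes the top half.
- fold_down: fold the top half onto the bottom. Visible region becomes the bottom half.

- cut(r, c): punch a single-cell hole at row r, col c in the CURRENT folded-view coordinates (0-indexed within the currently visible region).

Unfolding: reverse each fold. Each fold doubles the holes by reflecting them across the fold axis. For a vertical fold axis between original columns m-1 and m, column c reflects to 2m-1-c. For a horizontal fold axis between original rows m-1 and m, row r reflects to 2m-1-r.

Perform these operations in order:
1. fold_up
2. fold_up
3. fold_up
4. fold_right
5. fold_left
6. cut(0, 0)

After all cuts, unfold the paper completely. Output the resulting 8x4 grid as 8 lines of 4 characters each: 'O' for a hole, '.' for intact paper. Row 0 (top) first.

Answer: OOOO
OOOO
OOOO
OOOO
OOOO
OOOO
OOOO
OOOO

Derivation:
Op 1 fold_up: fold axis h@4; visible region now rows[0,4) x cols[0,4) = 4x4
Op 2 fold_up: fold axis h@2; visible region now rows[0,2) x cols[0,4) = 2x4
Op 3 fold_up: fold axis h@1; visible region now rows[0,1) x cols[0,4) = 1x4
Op 4 fold_right: fold axis v@2; visible region now rows[0,1) x cols[2,4) = 1x2
Op 5 fold_left: fold axis v@3; visible region now rows[0,1) x cols[2,3) = 1x1
Op 6 cut(0, 0): punch at orig (0,2); cuts so far [(0, 2)]; region rows[0,1) x cols[2,3) = 1x1
Unfold 1 (reflect across v@3): 2 holes -> [(0, 2), (0, 3)]
Unfold 2 (reflect across v@2): 4 holes -> [(0, 0), (0, 1), (0, 2), (0, 3)]
Unfold 3 (reflect across h@1): 8 holes -> [(0, 0), (0, 1), (0, 2), (0, 3), (1, 0), (1, 1), (1, 2), (1, 3)]
Unfold 4 (reflect across h@2): 16 holes -> [(0, 0), (0, 1), (0, 2), (0, 3), (1, 0), (1, 1), (1, 2), (1, 3), (2, 0), (2, 1), (2, 2), (2, 3), (3, 0), (3, 1), (3, 2), (3, 3)]
Unfold 5 (reflect across h@4): 32 holes -> [(0, 0), (0, 1), (0, 2), (0, 3), (1, 0), (1, 1), (1, 2), (1, 3), (2, 0), (2, 1), (2, 2), (2, 3), (3, 0), (3, 1), (3, 2), (3, 3), (4, 0), (4, 1), (4, 2), (4, 3), (5, 0), (5, 1), (5, 2), (5, 3), (6, 0), (6, 1), (6, 2), (6, 3), (7, 0), (7, 1), (7, 2), (7, 3)]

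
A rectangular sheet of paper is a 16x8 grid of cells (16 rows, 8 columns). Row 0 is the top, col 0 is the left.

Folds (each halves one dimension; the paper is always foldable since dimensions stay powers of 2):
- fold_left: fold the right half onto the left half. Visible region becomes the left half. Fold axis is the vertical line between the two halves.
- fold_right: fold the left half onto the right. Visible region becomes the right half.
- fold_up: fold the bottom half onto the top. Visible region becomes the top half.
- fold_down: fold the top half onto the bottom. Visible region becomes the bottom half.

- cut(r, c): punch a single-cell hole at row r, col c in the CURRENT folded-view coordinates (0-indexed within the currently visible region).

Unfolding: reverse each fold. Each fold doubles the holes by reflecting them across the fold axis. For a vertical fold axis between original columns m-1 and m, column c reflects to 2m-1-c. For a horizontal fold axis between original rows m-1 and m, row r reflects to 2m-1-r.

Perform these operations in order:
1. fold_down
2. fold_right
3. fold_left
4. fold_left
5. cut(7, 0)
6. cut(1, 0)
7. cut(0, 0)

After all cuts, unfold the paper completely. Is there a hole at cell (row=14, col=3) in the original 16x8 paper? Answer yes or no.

Op 1 fold_down: fold axis h@8; visible region now rows[8,16) x cols[0,8) = 8x8
Op 2 fold_right: fold axis v@4; visible region now rows[8,16) x cols[4,8) = 8x4
Op 3 fold_left: fold axis v@6; visible region now rows[8,16) x cols[4,6) = 8x2
Op 4 fold_left: fold axis v@5; visible region now rows[8,16) x cols[4,5) = 8x1
Op 5 cut(7, 0): punch at orig (15,4); cuts so far [(15, 4)]; region rows[8,16) x cols[4,5) = 8x1
Op 6 cut(1, 0): punch at orig (9,4); cuts so far [(9, 4), (15, 4)]; region rows[8,16) x cols[4,5) = 8x1
Op 7 cut(0, 0): punch at orig (8,4); cuts so far [(8, 4), (9, 4), (15, 4)]; region rows[8,16) x cols[4,5) = 8x1
Unfold 1 (reflect across v@5): 6 holes -> [(8, 4), (8, 5), (9, 4), (9, 5), (15, 4), (15, 5)]
Unfold 2 (reflect across v@6): 12 holes -> [(8, 4), (8, 5), (8, 6), (8, 7), (9, 4), (9, 5), (9, 6), (9, 7), (15, 4), (15, 5), (15, 6), (15, 7)]
Unfold 3 (reflect across v@4): 24 holes -> [(8, 0), (8, 1), (8, 2), (8, 3), (8, 4), (8, 5), (8, 6), (8, 7), (9, 0), (9, 1), (9, 2), (9, 3), (9, 4), (9, 5), (9, 6), (9, 7), (15, 0), (15, 1), (15, 2), (15, 3), (15, 4), (15, 5), (15, 6), (15, 7)]
Unfold 4 (reflect across h@8): 48 holes -> [(0, 0), (0, 1), (0, 2), (0, 3), (0, 4), (0, 5), (0, 6), (0, 7), (6, 0), (6, 1), (6, 2), (6, 3), (6, 4), (6, 5), (6, 6), (6, 7), (7, 0), (7, 1), (7, 2), (7, 3), (7, 4), (7, 5), (7, 6), (7, 7), (8, 0), (8, 1), (8, 2), (8, 3), (8, 4), (8, 5), (8, 6), (8, 7), (9, 0), (9, 1), (9, 2), (9, 3), (9, 4), (9, 5), (9, 6), (9, 7), (15, 0), (15, 1), (15, 2), (15, 3), (15, 4), (15, 5), (15, 6), (15, 7)]
Holes: [(0, 0), (0, 1), (0, 2), (0, 3), (0, 4), (0, 5), (0, 6), (0, 7), (6, 0), (6, 1), (6, 2), (6, 3), (6, 4), (6, 5), (6, 6), (6, 7), (7, 0), (7, 1), (7, 2), (7, 3), (7, 4), (7, 5), (7, 6), (7, 7), (8, 0), (8, 1), (8, 2), (8, 3), (8, 4), (8, 5), (8, 6), (8, 7), (9, 0), (9, 1), (9, 2), (9, 3), (9, 4), (9, 5), (9, 6), (9, 7), (15, 0), (15, 1), (15, 2), (15, 3), (15, 4), (15, 5), (15, 6), (15, 7)]

Answer: no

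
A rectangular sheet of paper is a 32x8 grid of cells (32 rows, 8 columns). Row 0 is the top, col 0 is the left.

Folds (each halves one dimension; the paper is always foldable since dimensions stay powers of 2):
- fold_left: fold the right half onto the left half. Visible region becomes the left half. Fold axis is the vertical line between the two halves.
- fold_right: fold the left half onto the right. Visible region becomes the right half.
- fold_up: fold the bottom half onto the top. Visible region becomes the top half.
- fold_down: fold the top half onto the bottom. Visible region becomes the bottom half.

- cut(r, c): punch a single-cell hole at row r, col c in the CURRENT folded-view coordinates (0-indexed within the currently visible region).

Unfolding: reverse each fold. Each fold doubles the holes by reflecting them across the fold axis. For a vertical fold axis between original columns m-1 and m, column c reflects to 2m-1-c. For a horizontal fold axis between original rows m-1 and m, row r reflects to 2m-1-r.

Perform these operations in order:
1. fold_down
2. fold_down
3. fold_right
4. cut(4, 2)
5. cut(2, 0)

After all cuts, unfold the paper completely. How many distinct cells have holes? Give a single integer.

Op 1 fold_down: fold axis h@16; visible region now rows[16,32) x cols[0,8) = 16x8
Op 2 fold_down: fold axis h@24; visible region now rows[24,32) x cols[0,8) = 8x8
Op 3 fold_right: fold axis v@4; visible region now rows[24,32) x cols[4,8) = 8x4
Op 4 cut(4, 2): punch at orig (28,6); cuts so far [(28, 6)]; region rows[24,32) x cols[4,8) = 8x4
Op 5 cut(2, 0): punch at orig (26,4); cuts so far [(26, 4), (28, 6)]; region rows[24,32) x cols[4,8) = 8x4
Unfold 1 (reflect across v@4): 4 holes -> [(26, 3), (26, 4), (28, 1), (28, 6)]
Unfold 2 (reflect across h@24): 8 holes -> [(19, 1), (19, 6), (21, 3), (21, 4), (26, 3), (26, 4), (28, 1), (28, 6)]
Unfold 3 (reflect across h@16): 16 holes -> [(3, 1), (3, 6), (5, 3), (5, 4), (10, 3), (10, 4), (12, 1), (12, 6), (19, 1), (19, 6), (21, 3), (21, 4), (26, 3), (26, 4), (28, 1), (28, 6)]

Answer: 16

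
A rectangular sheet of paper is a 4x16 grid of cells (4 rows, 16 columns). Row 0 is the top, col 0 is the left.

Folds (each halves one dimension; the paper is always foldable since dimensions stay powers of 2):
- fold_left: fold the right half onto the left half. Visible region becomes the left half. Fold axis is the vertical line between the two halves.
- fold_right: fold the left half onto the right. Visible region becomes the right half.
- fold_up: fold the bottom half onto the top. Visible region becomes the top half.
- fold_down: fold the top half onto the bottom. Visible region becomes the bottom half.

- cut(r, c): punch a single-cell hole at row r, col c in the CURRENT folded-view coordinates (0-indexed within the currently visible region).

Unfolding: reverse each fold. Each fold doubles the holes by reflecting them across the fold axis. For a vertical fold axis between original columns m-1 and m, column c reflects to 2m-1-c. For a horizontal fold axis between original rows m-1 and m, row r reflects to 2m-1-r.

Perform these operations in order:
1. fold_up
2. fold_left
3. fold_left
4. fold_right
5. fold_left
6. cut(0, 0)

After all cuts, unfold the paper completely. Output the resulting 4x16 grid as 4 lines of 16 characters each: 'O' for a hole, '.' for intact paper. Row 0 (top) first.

Op 1 fold_up: fold axis h@2; visible region now rows[0,2) x cols[0,16) = 2x16
Op 2 fold_left: fold axis v@8; visible region now rows[0,2) x cols[0,8) = 2x8
Op 3 fold_left: fold axis v@4; visible region now rows[0,2) x cols[0,4) = 2x4
Op 4 fold_right: fold axis v@2; visible region now rows[0,2) x cols[2,4) = 2x2
Op 5 fold_left: fold axis v@3; visible region now rows[0,2) x cols[2,3) = 2x1
Op 6 cut(0, 0): punch at orig (0,2); cuts so far [(0, 2)]; region rows[0,2) x cols[2,3) = 2x1
Unfold 1 (reflect across v@3): 2 holes -> [(0, 2), (0, 3)]
Unfold 2 (reflect across v@2): 4 holes -> [(0, 0), (0, 1), (0, 2), (0, 3)]
Unfold 3 (reflect across v@4): 8 holes -> [(0, 0), (0, 1), (0, 2), (0, 3), (0, 4), (0, 5), (0, 6), (0, 7)]
Unfold 4 (reflect across v@8): 16 holes -> [(0, 0), (0, 1), (0, 2), (0, 3), (0, 4), (0, 5), (0, 6), (0, 7), (0, 8), (0, 9), (0, 10), (0, 11), (0, 12), (0, 13), (0, 14), (0, 15)]
Unfold 5 (reflect across h@2): 32 holes -> [(0, 0), (0, 1), (0, 2), (0, 3), (0, 4), (0, 5), (0, 6), (0, 7), (0, 8), (0, 9), (0, 10), (0, 11), (0, 12), (0, 13), (0, 14), (0, 15), (3, 0), (3, 1), (3, 2), (3, 3), (3, 4), (3, 5), (3, 6), (3, 7), (3, 8), (3, 9), (3, 10), (3, 11), (3, 12), (3, 13), (3, 14), (3, 15)]

Answer: OOOOOOOOOOOOOOOO
................
................
OOOOOOOOOOOOOOOO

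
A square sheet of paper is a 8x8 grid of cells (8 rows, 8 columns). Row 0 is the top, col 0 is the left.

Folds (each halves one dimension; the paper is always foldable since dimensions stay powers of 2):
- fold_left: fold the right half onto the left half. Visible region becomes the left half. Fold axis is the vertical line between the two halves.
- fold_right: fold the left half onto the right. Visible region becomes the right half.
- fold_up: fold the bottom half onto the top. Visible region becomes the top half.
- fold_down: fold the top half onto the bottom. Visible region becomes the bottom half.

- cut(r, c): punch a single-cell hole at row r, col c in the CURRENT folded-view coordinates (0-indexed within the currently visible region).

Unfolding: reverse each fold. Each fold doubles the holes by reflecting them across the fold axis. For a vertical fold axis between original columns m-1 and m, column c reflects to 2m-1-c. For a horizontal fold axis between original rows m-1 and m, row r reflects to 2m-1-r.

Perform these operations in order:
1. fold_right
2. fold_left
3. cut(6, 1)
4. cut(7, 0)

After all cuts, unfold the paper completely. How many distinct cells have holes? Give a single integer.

Op 1 fold_right: fold axis v@4; visible region now rows[0,8) x cols[4,8) = 8x4
Op 2 fold_left: fold axis v@6; visible region now rows[0,8) x cols[4,6) = 8x2
Op 3 cut(6, 1): punch at orig (6,5); cuts so far [(6, 5)]; region rows[0,8) x cols[4,6) = 8x2
Op 4 cut(7, 0): punch at orig (7,4); cuts so far [(6, 5), (7, 4)]; region rows[0,8) x cols[4,6) = 8x2
Unfold 1 (reflect across v@6): 4 holes -> [(6, 5), (6, 6), (7, 4), (7, 7)]
Unfold 2 (reflect across v@4): 8 holes -> [(6, 1), (6, 2), (6, 5), (6, 6), (7, 0), (7, 3), (7, 4), (7, 7)]

Answer: 8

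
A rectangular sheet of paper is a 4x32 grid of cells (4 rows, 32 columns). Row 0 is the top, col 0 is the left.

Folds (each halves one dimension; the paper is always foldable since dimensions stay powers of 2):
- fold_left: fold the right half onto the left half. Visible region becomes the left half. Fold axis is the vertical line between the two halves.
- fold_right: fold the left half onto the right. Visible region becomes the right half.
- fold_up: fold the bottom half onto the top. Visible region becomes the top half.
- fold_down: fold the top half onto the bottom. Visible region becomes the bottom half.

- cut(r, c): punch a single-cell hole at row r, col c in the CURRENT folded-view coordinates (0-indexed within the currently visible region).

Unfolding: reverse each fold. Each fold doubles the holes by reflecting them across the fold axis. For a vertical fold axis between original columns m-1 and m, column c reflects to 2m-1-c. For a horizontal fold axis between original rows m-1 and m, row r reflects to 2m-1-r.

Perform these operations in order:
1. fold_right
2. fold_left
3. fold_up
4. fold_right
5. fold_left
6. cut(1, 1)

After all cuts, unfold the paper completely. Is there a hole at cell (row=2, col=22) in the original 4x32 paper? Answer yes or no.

Op 1 fold_right: fold axis v@16; visible region now rows[0,4) x cols[16,32) = 4x16
Op 2 fold_left: fold axis v@24; visible region now rows[0,4) x cols[16,24) = 4x8
Op 3 fold_up: fold axis h@2; visible region now rows[0,2) x cols[16,24) = 2x8
Op 4 fold_right: fold axis v@20; visible region now rows[0,2) x cols[20,24) = 2x4
Op 5 fold_left: fold axis v@22; visible region now rows[0,2) x cols[20,22) = 2x2
Op 6 cut(1, 1): punch at orig (1,21); cuts so far [(1, 21)]; region rows[0,2) x cols[20,22) = 2x2
Unfold 1 (reflect across v@22): 2 holes -> [(1, 21), (1, 22)]
Unfold 2 (reflect across v@20): 4 holes -> [(1, 17), (1, 18), (1, 21), (1, 22)]
Unfold 3 (reflect across h@2): 8 holes -> [(1, 17), (1, 18), (1, 21), (1, 22), (2, 17), (2, 18), (2, 21), (2, 22)]
Unfold 4 (reflect across v@24): 16 holes -> [(1, 17), (1, 18), (1, 21), (1, 22), (1, 25), (1, 26), (1, 29), (1, 30), (2, 17), (2, 18), (2, 21), (2, 22), (2, 25), (2, 26), (2, 29), (2, 30)]
Unfold 5 (reflect across v@16): 32 holes -> [(1, 1), (1, 2), (1, 5), (1, 6), (1, 9), (1, 10), (1, 13), (1, 14), (1, 17), (1, 18), (1, 21), (1, 22), (1, 25), (1, 26), (1, 29), (1, 30), (2, 1), (2, 2), (2, 5), (2, 6), (2, 9), (2, 10), (2, 13), (2, 14), (2, 17), (2, 18), (2, 21), (2, 22), (2, 25), (2, 26), (2, 29), (2, 30)]
Holes: [(1, 1), (1, 2), (1, 5), (1, 6), (1, 9), (1, 10), (1, 13), (1, 14), (1, 17), (1, 18), (1, 21), (1, 22), (1, 25), (1, 26), (1, 29), (1, 30), (2, 1), (2, 2), (2, 5), (2, 6), (2, 9), (2, 10), (2, 13), (2, 14), (2, 17), (2, 18), (2, 21), (2, 22), (2, 25), (2, 26), (2, 29), (2, 30)]

Answer: yes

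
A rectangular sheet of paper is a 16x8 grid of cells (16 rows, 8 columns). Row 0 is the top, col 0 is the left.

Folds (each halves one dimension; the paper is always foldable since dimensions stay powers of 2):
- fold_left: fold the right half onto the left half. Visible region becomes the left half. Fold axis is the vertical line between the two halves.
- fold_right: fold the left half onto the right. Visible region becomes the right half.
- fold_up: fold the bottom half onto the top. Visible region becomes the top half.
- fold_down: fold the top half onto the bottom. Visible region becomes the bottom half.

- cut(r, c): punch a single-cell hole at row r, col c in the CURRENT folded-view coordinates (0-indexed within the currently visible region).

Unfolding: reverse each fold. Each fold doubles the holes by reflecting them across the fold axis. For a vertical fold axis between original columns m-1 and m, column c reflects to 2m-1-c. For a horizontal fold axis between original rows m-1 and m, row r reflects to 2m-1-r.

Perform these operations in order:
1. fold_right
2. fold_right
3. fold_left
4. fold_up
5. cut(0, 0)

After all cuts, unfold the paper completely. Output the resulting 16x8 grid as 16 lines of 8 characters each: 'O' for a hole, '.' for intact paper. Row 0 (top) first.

Answer: OOOOOOOO
........
........
........
........
........
........
........
........
........
........
........
........
........
........
OOOOOOOO

Derivation:
Op 1 fold_right: fold axis v@4; visible region now rows[0,16) x cols[4,8) = 16x4
Op 2 fold_right: fold axis v@6; visible region now rows[0,16) x cols[6,8) = 16x2
Op 3 fold_left: fold axis v@7; visible region now rows[0,16) x cols[6,7) = 16x1
Op 4 fold_up: fold axis h@8; visible region now rows[0,8) x cols[6,7) = 8x1
Op 5 cut(0, 0): punch at orig (0,6); cuts so far [(0, 6)]; region rows[0,8) x cols[6,7) = 8x1
Unfold 1 (reflect across h@8): 2 holes -> [(0, 6), (15, 6)]
Unfold 2 (reflect across v@7): 4 holes -> [(0, 6), (0, 7), (15, 6), (15, 7)]
Unfold 3 (reflect across v@6): 8 holes -> [(0, 4), (0, 5), (0, 6), (0, 7), (15, 4), (15, 5), (15, 6), (15, 7)]
Unfold 4 (reflect across v@4): 16 holes -> [(0, 0), (0, 1), (0, 2), (0, 3), (0, 4), (0, 5), (0, 6), (0, 7), (15, 0), (15, 1), (15, 2), (15, 3), (15, 4), (15, 5), (15, 6), (15, 7)]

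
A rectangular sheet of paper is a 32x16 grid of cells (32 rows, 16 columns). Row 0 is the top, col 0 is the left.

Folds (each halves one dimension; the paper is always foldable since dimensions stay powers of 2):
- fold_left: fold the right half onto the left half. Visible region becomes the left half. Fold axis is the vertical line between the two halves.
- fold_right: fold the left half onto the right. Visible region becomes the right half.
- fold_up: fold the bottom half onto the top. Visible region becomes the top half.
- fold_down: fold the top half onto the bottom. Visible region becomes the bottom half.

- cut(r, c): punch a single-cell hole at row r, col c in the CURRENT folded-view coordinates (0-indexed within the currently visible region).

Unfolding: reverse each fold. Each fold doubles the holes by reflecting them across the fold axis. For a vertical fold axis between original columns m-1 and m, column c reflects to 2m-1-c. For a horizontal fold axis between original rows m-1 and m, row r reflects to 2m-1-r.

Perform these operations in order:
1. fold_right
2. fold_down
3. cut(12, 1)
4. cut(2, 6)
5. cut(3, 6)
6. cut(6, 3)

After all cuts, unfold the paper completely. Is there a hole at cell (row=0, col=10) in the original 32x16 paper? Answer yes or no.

Op 1 fold_right: fold axis v@8; visible region now rows[0,32) x cols[8,16) = 32x8
Op 2 fold_down: fold axis h@16; visible region now rows[16,32) x cols[8,16) = 16x8
Op 3 cut(12, 1): punch at orig (28,9); cuts so far [(28, 9)]; region rows[16,32) x cols[8,16) = 16x8
Op 4 cut(2, 6): punch at orig (18,14); cuts so far [(18, 14), (28, 9)]; region rows[16,32) x cols[8,16) = 16x8
Op 5 cut(3, 6): punch at orig (19,14); cuts so far [(18, 14), (19, 14), (28, 9)]; region rows[16,32) x cols[8,16) = 16x8
Op 6 cut(6, 3): punch at orig (22,11); cuts so far [(18, 14), (19, 14), (22, 11), (28, 9)]; region rows[16,32) x cols[8,16) = 16x8
Unfold 1 (reflect across h@16): 8 holes -> [(3, 9), (9, 11), (12, 14), (13, 14), (18, 14), (19, 14), (22, 11), (28, 9)]
Unfold 2 (reflect across v@8): 16 holes -> [(3, 6), (3, 9), (9, 4), (9, 11), (12, 1), (12, 14), (13, 1), (13, 14), (18, 1), (18, 14), (19, 1), (19, 14), (22, 4), (22, 11), (28, 6), (28, 9)]
Holes: [(3, 6), (3, 9), (9, 4), (9, 11), (12, 1), (12, 14), (13, 1), (13, 14), (18, 1), (18, 14), (19, 1), (19, 14), (22, 4), (22, 11), (28, 6), (28, 9)]

Answer: no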